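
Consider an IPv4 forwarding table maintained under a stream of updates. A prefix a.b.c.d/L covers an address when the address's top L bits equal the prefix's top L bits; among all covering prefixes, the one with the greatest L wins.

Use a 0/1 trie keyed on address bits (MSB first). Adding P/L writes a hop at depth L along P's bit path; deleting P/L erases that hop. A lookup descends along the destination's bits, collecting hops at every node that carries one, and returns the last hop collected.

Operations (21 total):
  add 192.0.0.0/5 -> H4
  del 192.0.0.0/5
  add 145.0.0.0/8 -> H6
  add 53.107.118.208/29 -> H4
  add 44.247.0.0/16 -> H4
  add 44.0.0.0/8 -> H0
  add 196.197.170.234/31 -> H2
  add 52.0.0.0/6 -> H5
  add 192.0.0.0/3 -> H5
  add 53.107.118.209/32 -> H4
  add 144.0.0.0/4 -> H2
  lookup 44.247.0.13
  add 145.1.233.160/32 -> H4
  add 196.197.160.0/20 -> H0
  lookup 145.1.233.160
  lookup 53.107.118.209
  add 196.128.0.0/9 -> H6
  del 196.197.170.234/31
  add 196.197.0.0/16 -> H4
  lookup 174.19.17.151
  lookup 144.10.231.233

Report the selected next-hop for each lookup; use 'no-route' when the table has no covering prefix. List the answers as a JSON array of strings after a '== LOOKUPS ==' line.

Trace:
  add 192.0.0.0/5 -> H4 at depth 5
  - 192.0.0.0/5 clear@5
  add 145.0.0.0/8 -> H6 at depth 8
  add 53.107.118.208/29 -> H4 at depth 29
  add 44.247.0.0/16 -> H4 at depth 16
  add 44.0.0.0/8 -> H0 at depth 8
  add 196.197.170.234/31 -> H2 at depth 31
  add 52.0.0.0/6 -> H5 at depth 6
  add 192.0.0.0/3 -> H5 at depth 3
  add 53.107.118.209/32 -> H4 at depth 32
  add 144.0.0.0/4 -> H2 at depth 4
  ? 44.247.0.13  path d0:-→d1:-→d2:-→d3:-→d4:-→d5:-→d6:-→d7:-→d8:H0→d9:-→d10:-→d11:-→d12:-→d13:-→d14:-→d15:-→d16:H4  best=H4
  add 145.1.233.160/32 -> H4 at depth 32
  add 196.197.160.0/20 -> H0 at depth 20
  ? 145.1.233.160  path d0:-→d1:-→d2:-→d3:-→d4:H2→d5:-→d6:-→d7:-→d8:H6→d9:-→d10:-→d11:-→d12:-→d13:-→d14:-→d15:-→d16:-→d17:-→d18:-→d19:-→d20:-→d21:-→d22:-→d23:-→d24:-→d25:-→d26:-→d27:-→d28:-→d29:-→d30:-→d31:-→d32:H4  best=H4
  ? 53.107.118.209  path d0:-→d1:-→d2:-→d3:-→d4:-→d5:-→d6:H5→d7:-→d8:-→d9:-→d10:-→d11:-→d12:-→d13:-→d14:-→d15:-→d16:-→d17:-→d18:-→d19:-→d20:-→d21:-→d22:-→d23:-→d24:-→d25:-→d26:-→d27:-→d28:-→d29:H4→d30:-→d31:-→d32:H4  best=H4
  add 196.128.0.0/9 -> H6 at depth 9
  - 196.197.170.234/31 clear@31
  add 196.197.0.0/16 -> H4 at depth 16
  ? 174.19.17.151  path d0:-→d1:-→d2:-  best=no-route
  ? 144.10.231.233  path d0:-→d1:-→d2:-→d3:-→d4:H2→d5:-→d6:-→d7:-  best=H2

== LOOKUPS ==
["H4","H4","H4","no-route","H2"]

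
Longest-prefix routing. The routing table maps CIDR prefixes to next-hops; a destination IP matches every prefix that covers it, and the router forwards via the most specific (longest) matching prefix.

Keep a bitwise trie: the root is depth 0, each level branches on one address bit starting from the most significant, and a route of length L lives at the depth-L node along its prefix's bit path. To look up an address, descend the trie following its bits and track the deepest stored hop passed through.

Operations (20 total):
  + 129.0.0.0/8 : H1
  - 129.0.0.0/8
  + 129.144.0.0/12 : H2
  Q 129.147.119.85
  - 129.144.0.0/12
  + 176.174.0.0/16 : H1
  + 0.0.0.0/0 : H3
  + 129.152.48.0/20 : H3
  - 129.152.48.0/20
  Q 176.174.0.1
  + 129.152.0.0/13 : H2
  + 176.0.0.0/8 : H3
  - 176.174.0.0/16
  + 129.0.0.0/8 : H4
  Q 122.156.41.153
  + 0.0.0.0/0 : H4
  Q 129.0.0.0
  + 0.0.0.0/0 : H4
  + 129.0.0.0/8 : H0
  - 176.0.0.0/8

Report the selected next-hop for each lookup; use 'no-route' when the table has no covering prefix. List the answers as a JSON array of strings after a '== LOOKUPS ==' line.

Trace:
  add 129.0.0.0/8 -> H1 at depth 8
  - 129.0.0.0/8 clear@8
  add 129.144.0.0/12 -> H2 at depth 12
  ? 129.147.119.85  path d0:-→d1:-→d2:-→d3:-→d4:-→d5:-→d6:-→d7:-→d8:-→d9:-→d10:-→d11:-→d12:H2  best=H2
  - 129.144.0.0/12 clear@12
  add 176.174.0.0/16 -> H1 at depth 16
  add 0.0.0.0/0 -> H3 at depth 0
  add 129.152.48.0/20 -> H3 at depth 20
  - 129.152.48.0/20 clear@20
  ? 176.174.0.1  path d0:H3→d1:-→d2:-→d3:-→d4:-→d5:-→d6:-→d7:-→d8:-→d9:-→d10:-→d11:-→d12:-→d13:-→d14:-→d15:-→d16:H1  best=H1
  add 129.152.0.0/13 -> H2 at depth 13
  add 176.0.0.0/8 -> H3 at depth 8
  - 176.174.0.0/16 clear@16
  add 129.0.0.0/8 -> H4 at depth 8
  ? 122.156.41.153  path d0:H3  best=H3
  add 0.0.0.0/0 -> H4 at depth 0
  ? 129.0.0.0  path d0:H4→d1:-→d2:-→d3:-→d4:-→d5:-→d6:-→d7:-→d8:H4  best=H4
  add 0.0.0.0/0 -> H4 at depth 0
  add 129.0.0.0/8 -> H0 at depth 8
  - 176.0.0.0/8 clear@8

== LOOKUPS ==
["H2","H1","H3","H4"]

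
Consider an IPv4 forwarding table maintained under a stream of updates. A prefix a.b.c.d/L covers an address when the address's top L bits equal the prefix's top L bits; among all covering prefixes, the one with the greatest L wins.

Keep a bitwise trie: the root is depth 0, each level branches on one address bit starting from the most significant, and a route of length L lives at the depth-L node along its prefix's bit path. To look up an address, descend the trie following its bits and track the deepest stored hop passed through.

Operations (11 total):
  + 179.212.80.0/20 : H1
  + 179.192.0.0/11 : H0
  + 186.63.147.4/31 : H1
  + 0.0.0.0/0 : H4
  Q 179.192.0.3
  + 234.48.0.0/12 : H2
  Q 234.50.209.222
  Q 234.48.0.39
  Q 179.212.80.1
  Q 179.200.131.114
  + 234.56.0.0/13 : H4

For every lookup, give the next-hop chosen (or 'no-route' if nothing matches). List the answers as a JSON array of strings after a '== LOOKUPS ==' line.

Apply in order:
  add 179.212.80.0/20 -> H1 at depth 20
  add 179.192.0.0/11 -> H0 at depth 11
  add 186.63.147.4/31 -> H1 at depth 31
  add 0.0.0.0/0 -> H4 at depth 0
  ? 179.192.0.3  path d0:H4→d1:-→d2:-→d3:-→d4:-→d5:-→d6:-→d7:-→d8:-→d9:-→d10:-→d11:H0  best=H0
  add 234.48.0.0/12 -> H2 at depth 12
  ? 234.50.209.222  path d0:H4→d1:-→d2:-→d3:-→d4:-→d5:-→d6:-→d7:-→d8:-→d9:-→d10:-→d11:-→d12:H2  best=H2
  ? 234.48.0.39  path d0:H4→d1:-→d2:-→d3:-→d4:-→d5:-→d6:-→d7:-→d8:-→d9:-→d10:-→d11:-→d12:H2  best=H2
  ? 179.212.80.1  path d0:H4→d1:-→d2:-→d3:-→d4:-→d5:-→d6:-→d7:-→d8:-→d9:-→d10:-→d11:H0→d12:-→d13:-→d14:-→d15:-→d16:-→d17:-→d18:-→d19:-→d20:H1  best=H1
  ? 179.200.131.114  path d0:H4→d1:-→d2:-→d3:-→d4:-→d5:-→d6:-→d7:-→d8:-→d9:-→d10:-→d11:H0  best=H0
  add 234.56.0.0/13 -> H4 at depth 13

== LOOKUPS ==
["H0","H2","H2","H1","H0"]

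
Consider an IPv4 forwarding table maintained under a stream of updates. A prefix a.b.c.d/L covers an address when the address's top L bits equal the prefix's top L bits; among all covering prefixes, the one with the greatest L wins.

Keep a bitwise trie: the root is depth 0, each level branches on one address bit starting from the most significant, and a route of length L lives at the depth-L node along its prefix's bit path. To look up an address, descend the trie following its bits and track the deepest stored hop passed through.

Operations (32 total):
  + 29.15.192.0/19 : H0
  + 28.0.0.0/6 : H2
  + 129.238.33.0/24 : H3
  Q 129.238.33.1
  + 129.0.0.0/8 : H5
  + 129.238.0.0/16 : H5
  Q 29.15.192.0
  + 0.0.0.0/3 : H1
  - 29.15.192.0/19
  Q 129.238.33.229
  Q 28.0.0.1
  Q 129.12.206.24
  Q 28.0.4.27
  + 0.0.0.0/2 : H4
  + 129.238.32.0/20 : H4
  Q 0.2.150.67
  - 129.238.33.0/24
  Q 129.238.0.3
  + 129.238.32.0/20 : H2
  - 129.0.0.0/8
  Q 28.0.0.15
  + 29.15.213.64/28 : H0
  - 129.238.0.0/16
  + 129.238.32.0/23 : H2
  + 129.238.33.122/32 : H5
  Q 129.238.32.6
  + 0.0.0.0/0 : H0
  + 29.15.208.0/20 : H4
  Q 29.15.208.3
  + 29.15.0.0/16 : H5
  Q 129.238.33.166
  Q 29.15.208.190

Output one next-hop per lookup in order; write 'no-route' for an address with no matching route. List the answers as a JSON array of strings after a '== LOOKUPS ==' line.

Process each operation:
  add 29.15.192.0/19 -> H0 at depth 19
  add 28.0.0.0/6 -> H2 at depth 6
  add 129.238.33.0/24 -> H3 at depth 24
  Q 129.238.33.1: descend 100000011110111000100001 ; hops seen [H3] ; pick H3
  add 129.0.0.0/8 -> H5 at depth 8
  add 129.238.0.0/16 -> H5 at depth 16
  Q 29.15.192.0: descend 0001110100001111110 ; hops seen [H2,H0] ; pick H0
  add 0.0.0.0/3 -> H1 at depth 3
  del 29.15.192.0/19 (clear depth 19)
  Q 129.238.33.229: descend 100000011110111000100001 ; hops seen [H5,H5,H3] ; pick H3
  Q 28.0.0.1: descend 0001110 ; hops seen [H1,H2] ; pick H2
  Q 129.12.206.24: descend 10000001 ; hops seen [H5] ; pick H5
  Q 28.0.4.27: descend 0001110 ; hops seen [H1,H2] ; pick H2
  add 0.0.0.0/2 -> H4 at depth 2
  add 129.238.32.0/20 -> H4 at depth 20
  Q 0.2.150.67: descend 000 ; hops seen [H4,H1] ; pick H1
  del 129.238.33.0/24 (clear depth 24)
  Q 129.238.0.3: descend 100000011110111000 ; hops seen [H5,H5] ; pick H5
  add 129.238.32.0/20 -> H2 at depth 20
  del 129.0.0.0/8 (clear depth 8)
  Q 28.0.0.15: descend 0001110 ; hops seen [H4,H1,H2] ; pick H2
  add 29.15.213.64/28 -> H0 at depth 28
  del 129.238.0.0/16 (clear depth 16)
  add 129.238.32.0/23 -> H2 at depth 23
  add 129.238.33.122/32 -> H5 at depth 32
  Q 129.238.32.6: descend 10000001111011100010000 ; hops seen [H2,H2] ; pick H2
  add 0.0.0.0/0 -> H0 at depth 0
  add 29.15.208.0/20 -> H4 at depth 20
  Q 29.15.208.3: descend 000111010000111111010 ; hops seen [H0,H4,H1,H2,H4] ; pick H4
  add 29.15.0.0/16 -> H5 at depth 16
  Q 129.238.33.166: descend 100000011110111000100001 ; hops seen [H0,H2,H2] ; pick H2
  Q 29.15.208.190: descend 000111010000111111010 ; hops seen [H0,H4,H1,H2,H5,H4] ; pick H4

== LOOKUPS ==
["H3","H0","H3","H2","H5","H2","H1","H5","H2","H2","H4","H2","H4"]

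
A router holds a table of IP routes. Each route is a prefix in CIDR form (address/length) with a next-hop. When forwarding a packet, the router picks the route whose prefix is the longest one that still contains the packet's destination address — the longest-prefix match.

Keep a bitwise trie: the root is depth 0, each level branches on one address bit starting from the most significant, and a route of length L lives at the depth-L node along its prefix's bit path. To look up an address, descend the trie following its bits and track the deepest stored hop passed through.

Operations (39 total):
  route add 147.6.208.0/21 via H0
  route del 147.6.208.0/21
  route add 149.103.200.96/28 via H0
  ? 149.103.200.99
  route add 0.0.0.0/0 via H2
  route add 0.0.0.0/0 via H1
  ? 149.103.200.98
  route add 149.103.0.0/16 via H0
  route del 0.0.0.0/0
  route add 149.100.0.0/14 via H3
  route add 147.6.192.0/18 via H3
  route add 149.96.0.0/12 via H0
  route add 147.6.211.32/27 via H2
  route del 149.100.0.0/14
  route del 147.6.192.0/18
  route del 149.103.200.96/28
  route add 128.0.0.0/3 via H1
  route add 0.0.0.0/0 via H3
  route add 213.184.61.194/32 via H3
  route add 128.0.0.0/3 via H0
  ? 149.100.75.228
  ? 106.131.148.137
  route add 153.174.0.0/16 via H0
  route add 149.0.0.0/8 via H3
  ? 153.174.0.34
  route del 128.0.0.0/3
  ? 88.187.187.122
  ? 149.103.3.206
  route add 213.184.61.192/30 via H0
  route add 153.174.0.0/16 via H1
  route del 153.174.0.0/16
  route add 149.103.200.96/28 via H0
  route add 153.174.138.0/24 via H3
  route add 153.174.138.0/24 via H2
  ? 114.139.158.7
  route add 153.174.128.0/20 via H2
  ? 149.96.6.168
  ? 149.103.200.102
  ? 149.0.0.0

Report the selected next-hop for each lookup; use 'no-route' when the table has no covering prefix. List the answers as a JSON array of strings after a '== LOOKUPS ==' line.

Process each operation:
  add 147.6.208.0/21 -> H0 at depth 21
  del 147.6.208.0/21 (clear depth 21)
  add 149.103.200.96/28 -> H0 at depth 28
  ? 149.103.200.99  path d0:-→d1:-→d2:-→d3:-→d4:-→d5:-→d6:-→d7:-→d8:-→d9:-→d10:-→d11:-→d12:-→d13:-→d14:-→d15:-→d16:-→d17:-→d18:-→d19:-→d20:-→d21:-→d22:-→d23:-→d24:-→d25:-→d26:-→d27:-→d28:H0  best=H0
  add 0.0.0.0/0 -> H2 at depth 0
  add 0.0.0.0/0 -> H1 at depth 0
  ? 149.103.200.98  path d0:H1→d1:-→d2:-→d3:-→d4:-→d5:-→d6:-→d7:-→d8:-→d9:-→d10:-→d11:-→d12:-→d13:-→d14:-→d15:-→d16:-→d17:-→d18:-→d19:-→d20:-→d21:-→d22:-→d23:-→d24:-→d25:-→d26:-→d27:-→d28:H0  best=H0
  add 149.103.0.0/16 -> H0 at depth 16
  del 0.0.0.0/0 (clear depth 0)
  add 149.100.0.0/14 -> H3 at depth 14
  add 147.6.192.0/18 -> H3 at depth 18
  add 149.96.0.0/12 -> H0 at depth 12
  add 147.6.211.32/27 -> H2 at depth 27
  del 149.100.0.0/14 (clear depth 14)
  del 147.6.192.0/18 (clear depth 18)
  del 149.103.200.96/28 (clear depth 28)
  add 128.0.0.0/3 -> H1 at depth 3
  add 0.0.0.0/0 -> H3 at depth 0
  add 213.184.61.194/32 -> H3 at depth 32
  add 128.0.0.0/3 -> H0 at depth 3
  ? 149.100.75.228  path d0:H3→d1:-→d2:-→d3:H0→d4:-→d5:-→d6:-→d7:-→d8:-→d9:-→d10:-→d11:-→d12:H0→d13:-→d14:-  best=H0
  ? 106.131.148.137  path d0:H3  best=H3
  add 153.174.0.0/16 -> H0 at depth 16
  add 149.0.0.0/8 -> H3 at depth 8
  ? 153.174.0.34  path d0:H3→d1:-→d2:-→d3:H0→d4:-→d5:-→d6:-→d7:-→d8:-→d9:-→d10:-→d11:-→d12:-→d13:-→d14:-→d15:-→d16:H0  best=H0
  del 128.0.0.0/3 (clear depth 3)
  ? 88.187.187.122  path d0:H3  best=H3
  ? 149.103.3.206  path d0:H3→d1:-→d2:-→d3:-→d4:-→d5:-→d6:-→d7:-→d8:H3→d9:-→d10:-→d11:-→d12:H0→d13:-→d14:-→d15:-→d16:H0  best=H0
  add 213.184.61.192/30 -> H0 at depth 30
  add 153.174.0.0/16 -> H1 at depth 16
  del 153.174.0.0/16 (clear depth 16)
  add 149.103.200.96/28 -> H0 at depth 28
  add 153.174.138.0/24 -> H3 at depth 24
  add 153.174.138.0/24 -> H2 at depth 24
  ? 114.139.158.7  path d0:H3  best=H3
  add 153.174.128.0/20 -> H2 at depth 20
  ? 149.96.6.168  path d0:H3→d1:-→d2:-→d3:-→d4:-→d5:-→d6:-→d7:-→d8:H3→d9:-→d10:-→d11:-→d12:H0→d13:-  best=H0
  ? 149.103.200.102  path d0:H3→d1:-→d2:-→d3:-→d4:-→d5:-→d6:-→d7:-→d8:H3→d9:-→d10:-→d11:-→d12:H0→d13:-→d14:-→d15:-→d16:H0→d17:-→d18:-→d19:-→d20:-→d21:-→d22:-→d23:-→d24:-→d25:-→d26:-→d27:-→d28:H0  best=H0
  ? 149.0.0.0  path d0:H3→d1:-→d2:-→d3:-→d4:-→d5:-→d6:-→d7:-→d8:H3→d9:-  best=H3

== LOOKUPS ==
["H0","H0","H0","H3","H0","H3","H0","H3","H0","H0","H3"]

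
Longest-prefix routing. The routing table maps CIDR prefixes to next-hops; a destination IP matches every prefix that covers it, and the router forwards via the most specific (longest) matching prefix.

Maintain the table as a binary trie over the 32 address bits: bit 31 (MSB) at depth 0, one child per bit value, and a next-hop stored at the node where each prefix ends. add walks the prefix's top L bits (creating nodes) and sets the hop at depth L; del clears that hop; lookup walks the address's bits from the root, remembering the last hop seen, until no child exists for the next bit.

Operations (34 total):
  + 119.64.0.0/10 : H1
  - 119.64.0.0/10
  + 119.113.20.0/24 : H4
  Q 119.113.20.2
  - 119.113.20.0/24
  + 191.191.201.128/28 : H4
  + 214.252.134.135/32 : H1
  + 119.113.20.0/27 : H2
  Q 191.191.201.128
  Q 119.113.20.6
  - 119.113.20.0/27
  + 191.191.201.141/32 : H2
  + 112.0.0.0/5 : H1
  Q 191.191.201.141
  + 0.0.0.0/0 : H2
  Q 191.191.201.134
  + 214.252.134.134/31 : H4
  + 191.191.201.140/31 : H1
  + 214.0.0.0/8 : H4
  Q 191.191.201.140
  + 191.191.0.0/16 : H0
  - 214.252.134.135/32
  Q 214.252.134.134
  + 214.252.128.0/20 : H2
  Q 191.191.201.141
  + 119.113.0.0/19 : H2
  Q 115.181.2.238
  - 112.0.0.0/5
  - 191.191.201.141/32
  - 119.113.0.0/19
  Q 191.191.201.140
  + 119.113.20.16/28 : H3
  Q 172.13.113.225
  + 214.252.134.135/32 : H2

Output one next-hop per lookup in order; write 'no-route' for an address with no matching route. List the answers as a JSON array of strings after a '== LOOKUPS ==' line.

Process each operation:
  add 119.64.0.0/10 -> H1 at depth 10
  - 119.64.0.0/10 clear@10
  add 119.113.20.0/24 -> H4 at depth 24
  Q 119.113.20.2: descend 011101110111000100010100 ; hops seen [H4] ; pick H4
  - 119.113.20.0/24 clear@24
  add 191.191.201.128/28 -> H4 at depth 28
  add 214.252.134.135/32 -> H1 at depth 32
  add 119.113.20.0/27 -> H2 at depth 27
  Q 191.191.201.128: descend 1011111110111111110010011000 ; hops seen [H4] ; pick H4
  Q 119.113.20.6: descend 011101110111000100010100000 ; hops seen [H2] ; pick H2
  - 119.113.20.0/27 clear@27
  add 191.191.201.141/32 -> H2 at depth 32
  add 112.0.0.0/5 -> H1 at depth 5
  Q 191.191.201.141: descend 10111111101111111100100110001101 ; hops seen [H4,H2] ; pick H2
  add 0.0.0.0/0 -> H2 at depth 0
  Q 191.191.201.134: descend 1011111110111111110010011000 ; hops seen [H2,H4] ; pick H4
  add 214.252.134.134/31 -> H4 at depth 31
  add 191.191.201.140/31 -> H1 at depth 31
  add 214.0.0.0/8 -> H4 at depth 8
  Q 191.191.201.140: descend 1011111110111111110010011000110 ; hops seen [H2,H4,H1] ; pick H1
  add 191.191.0.0/16 -> H0 at depth 16
  - 214.252.134.135/32 clear@32
  Q 214.252.134.134: descend 1101011011111100100001101000011 ; hops seen [H2,H4,H4] ; pick H4
  add 214.252.128.0/20 -> H2 at depth 20
  Q 191.191.201.141: descend 10111111101111111100100110001101 ; hops seen [H2,H0,H4,H1,H2] ; pick H2
  add 119.113.0.0/19 -> H2 at depth 19
  Q 115.181.2.238: descend 01110 ; hops seen [H2,H1] ; pick H1
  - 112.0.0.0/5 clear@5
  - 191.191.201.141/32 clear@32
  - 119.113.0.0/19 clear@19
  Q 191.191.201.140: descend 1011111110111111110010011000110 ; hops seen [H2,H0,H4,H1] ; pick H1
  add 119.113.20.16/28 -> H3 at depth 28
  Q 172.13.113.225: descend 101 ; hops seen [H2] ; pick H2
  add 214.252.134.135/32 -> H2 at depth 32

== LOOKUPS ==
["H4","H4","H2","H2","H4","H1","H4","H2","H1","H1","H2"]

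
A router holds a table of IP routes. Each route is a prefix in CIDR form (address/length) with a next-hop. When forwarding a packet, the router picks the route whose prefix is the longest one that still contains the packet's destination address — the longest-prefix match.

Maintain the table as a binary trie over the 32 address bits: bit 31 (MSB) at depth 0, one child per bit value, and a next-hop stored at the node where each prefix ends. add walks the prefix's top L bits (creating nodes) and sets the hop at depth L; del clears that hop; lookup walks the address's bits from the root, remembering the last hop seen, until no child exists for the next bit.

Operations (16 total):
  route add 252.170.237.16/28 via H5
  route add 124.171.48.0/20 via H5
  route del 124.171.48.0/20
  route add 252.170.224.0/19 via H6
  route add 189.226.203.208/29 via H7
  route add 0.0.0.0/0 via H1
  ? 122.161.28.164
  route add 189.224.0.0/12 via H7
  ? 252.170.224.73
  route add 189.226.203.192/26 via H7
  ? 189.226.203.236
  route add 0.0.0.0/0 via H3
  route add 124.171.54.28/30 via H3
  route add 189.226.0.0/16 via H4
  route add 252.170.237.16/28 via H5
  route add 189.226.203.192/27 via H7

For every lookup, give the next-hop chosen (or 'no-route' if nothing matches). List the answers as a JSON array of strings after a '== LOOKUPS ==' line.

Apply in order:
  add 252.170.237.16/28 -> H5 at depth 28
  add 124.171.48.0/20 -> H5 at depth 20
  del 124.171.48.0/20 (clear depth 20)
  add 252.170.224.0/19 -> H6 at depth 19
  add 189.226.203.208/29 -> H7 at depth 29
  add 0.0.0.0/0 -> H1 at depth 0
  lookup 122.161.28.164: bits 01111 walk d0:H1→d1:-→d2:-→d3:-→d4:-→d5:- -> H1
  add 189.224.0.0/12 -> H7 at depth 12
  lookup 252.170.224.73: bits 11111100101010101110 walk d0:H1→d1:-→d2:-→d3:-→d4:-→d5:-→d6:-→d7:-→d8:-→d9:-→d10:-→d11:-→d12:-→d13:-→d14:-→d15:-→d16:-→d17:-→d18:-→d19:H6→d20:- -> H6
  add 189.226.203.192/26 -> H7 at depth 26
  lookup 189.226.203.236: bits 10111101111000101100101111 walk d0:H1→d1:-→d2:-→d3:-→d4:-→d5:-→d6:-→d7:-→d8:-→d9:-→d10:-→d11:-→d12:H7→d13:-→d14:-→d15:-→d16:-→d17:-→d18:-→d19:-→d20:-→d21:-→d22:-→d23:-→d24:-→d25:-→d26:H7 -> H7
  add 0.0.0.0/0 -> H3 at depth 0
  add 124.171.54.28/30 -> H3 at depth 30
  add 189.226.0.0/16 -> H4 at depth 16
  add 252.170.237.16/28 -> H5 at depth 28
  add 189.226.203.192/27 -> H7 at depth 27

== LOOKUPS ==
["H1","H6","H7"]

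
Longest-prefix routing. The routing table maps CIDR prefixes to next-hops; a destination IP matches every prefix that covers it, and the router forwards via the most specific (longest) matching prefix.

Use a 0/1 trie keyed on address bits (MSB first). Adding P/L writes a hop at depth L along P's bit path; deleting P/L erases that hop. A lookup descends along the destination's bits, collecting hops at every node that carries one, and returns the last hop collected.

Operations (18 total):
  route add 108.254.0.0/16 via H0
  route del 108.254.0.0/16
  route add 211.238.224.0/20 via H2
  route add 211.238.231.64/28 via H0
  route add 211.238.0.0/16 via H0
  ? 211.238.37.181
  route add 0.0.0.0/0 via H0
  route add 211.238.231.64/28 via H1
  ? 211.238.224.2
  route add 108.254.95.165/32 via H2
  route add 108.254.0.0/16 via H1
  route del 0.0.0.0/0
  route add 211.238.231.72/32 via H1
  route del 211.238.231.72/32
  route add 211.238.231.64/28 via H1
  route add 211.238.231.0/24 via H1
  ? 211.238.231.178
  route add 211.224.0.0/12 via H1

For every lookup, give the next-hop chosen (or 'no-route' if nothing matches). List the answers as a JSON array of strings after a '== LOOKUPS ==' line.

Trace:
  + 108.254.0.0/16 (H0) depth=16
  - 108.254.0.0/16 clear@16
  + 211.238.224.0/20 (H2) depth=20
  + 211.238.231.64/28 (H0) depth=28
  + 211.238.0.0/16 (H0) depth=16
  lookup 211.238.37.181: bits 1101001111101110 walk d0:-→d1:-→d2:-→d3:-→d4:-→d5:-→d6:-→d7:-→d8:-→d9:-→d10:-→d11:-→d12:-→d13:-→d14:-→d15:-→d16:H0 -> H0
  + 0.0.0.0/0 (H0) depth=0
  + 211.238.231.64/28 (H1) depth=28
  lookup 211.238.224.2: bits 110100111110111011100 walk d0:H0→d1:-→d2:-→d3:-→d4:-→d5:-→d6:-→d7:-→d8:-→d9:-→d10:-→d11:-→d12:-→d13:-→d14:-→d15:-→d16:H0→d17:-→d18:-→d19:-→d20:H2→d21:- -> H2
  + 108.254.95.165/32 (H2) depth=32
  + 108.254.0.0/16 (H1) depth=16
  - 0.0.0.0/0 clear@0
  + 211.238.231.72/32 (H1) depth=32
  - 211.238.231.72/32 clear@32
  + 211.238.231.64/28 (H1) depth=28
  + 211.238.231.0/24 (H1) depth=24
  lookup 211.238.231.178: bits 110100111110111011100111 walk d0:-→d1:-→d2:-→d3:-→d4:-→d5:-→d6:-→d7:-→d8:-→d9:-→d10:-→d11:-→d12:-→d13:-→d14:-→d15:-→d16:H0→d17:-→d18:-→d19:-→d20:H2→d21:-→d22:-→d23:-→d24:H1 -> H1
  + 211.224.0.0/12 (H1) depth=12

== LOOKUPS ==
["H0","H2","H1"]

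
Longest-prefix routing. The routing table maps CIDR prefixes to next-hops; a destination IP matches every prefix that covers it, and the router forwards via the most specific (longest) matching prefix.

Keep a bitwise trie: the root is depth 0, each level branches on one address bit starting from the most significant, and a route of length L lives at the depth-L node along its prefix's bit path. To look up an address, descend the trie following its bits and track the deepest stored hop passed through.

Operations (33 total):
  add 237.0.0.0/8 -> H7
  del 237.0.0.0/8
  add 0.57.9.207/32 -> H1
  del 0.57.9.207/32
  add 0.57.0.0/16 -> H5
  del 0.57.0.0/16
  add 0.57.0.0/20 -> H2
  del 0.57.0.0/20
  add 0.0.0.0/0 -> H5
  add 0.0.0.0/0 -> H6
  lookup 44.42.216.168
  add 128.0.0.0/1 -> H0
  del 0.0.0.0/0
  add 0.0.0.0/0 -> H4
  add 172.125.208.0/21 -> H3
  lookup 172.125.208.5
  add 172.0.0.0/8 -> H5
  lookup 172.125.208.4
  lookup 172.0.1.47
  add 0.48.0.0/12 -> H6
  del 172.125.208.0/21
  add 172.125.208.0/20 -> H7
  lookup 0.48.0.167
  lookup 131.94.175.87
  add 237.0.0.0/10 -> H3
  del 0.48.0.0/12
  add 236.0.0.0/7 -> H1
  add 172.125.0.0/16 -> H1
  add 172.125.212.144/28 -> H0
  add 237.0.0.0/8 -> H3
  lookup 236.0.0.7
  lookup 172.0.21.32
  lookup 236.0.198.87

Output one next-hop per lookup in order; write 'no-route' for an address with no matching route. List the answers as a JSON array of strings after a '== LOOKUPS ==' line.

Trace:
  add 237.0.0.0/8 -> H7 at depth 8
  del 237.0.0.0/8 (clear depth 8)
  add 0.57.9.207/32 -> H1 at depth 32
  del 0.57.9.207/32 (clear depth 32)
  add 0.57.0.0/16 -> H5 at depth 16
  del 0.57.0.0/16 (clear depth 16)
  add 0.57.0.0/20 -> H2 at depth 20
  del 0.57.0.0/20 (clear depth 20)
  add 0.0.0.0/0 -> H5 at depth 0
  add 0.0.0.0/0 -> H6 at depth 0
  Q 44.42.216.168: descend 00 ; hops seen [H6] ; pick H6
  add 128.0.0.0/1 -> H0 at depth 1
  del 0.0.0.0/0 (clear depth 0)
  add 0.0.0.0/0 -> H4 at depth 0
  add 172.125.208.0/21 -> H3 at depth 21
  Q 172.125.208.5: descend 101011000111110111010 ; hops seen [H4,H0,H3] ; pick H3
  add 172.0.0.0/8 -> H5 at depth 8
  Q 172.125.208.4: descend 101011000111110111010 ; hops seen [H4,H0,H5,H3] ; pick H3
  Q 172.0.1.47: descend 101011000 ; hops seen [H4,H0,H5] ; pick H5
  add 0.48.0.0/12 -> H6 at depth 12
  del 172.125.208.0/21 (clear depth 21)
  add 172.125.208.0/20 -> H7 at depth 20
  Q 0.48.0.167: descend 000000000011 ; hops seen [H4,H6] ; pick H6
  Q 131.94.175.87: descend 10 ; hops seen [H4,H0] ; pick H0
  add 237.0.0.0/10 -> H3 at depth 10
  del 0.48.0.0/12 (clear depth 12)
  add 236.0.0.0/7 -> H1 at depth 7
  add 172.125.0.0/16 -> H1 at depth 16
  add 172.125.212.144/28 -> H0 at depth 28
  add 237.0.0.0/8 -> H3 at depth 8
  Q 236.0.0.7: descend 1110110 ; hops seen [H4,H0,H1] ; pick H1
  Q 172.0.21.32: descend 101011000 ; hops seen [H4,H0,H5] ; pick H5
  Q 236.0.198.87: descend 1110110 ; hops seen [H4,H0,H1] ; pick H1

== LOOKUPS ==
["H6","H3","H3","H5","H6","H0","H1","H5","H1"]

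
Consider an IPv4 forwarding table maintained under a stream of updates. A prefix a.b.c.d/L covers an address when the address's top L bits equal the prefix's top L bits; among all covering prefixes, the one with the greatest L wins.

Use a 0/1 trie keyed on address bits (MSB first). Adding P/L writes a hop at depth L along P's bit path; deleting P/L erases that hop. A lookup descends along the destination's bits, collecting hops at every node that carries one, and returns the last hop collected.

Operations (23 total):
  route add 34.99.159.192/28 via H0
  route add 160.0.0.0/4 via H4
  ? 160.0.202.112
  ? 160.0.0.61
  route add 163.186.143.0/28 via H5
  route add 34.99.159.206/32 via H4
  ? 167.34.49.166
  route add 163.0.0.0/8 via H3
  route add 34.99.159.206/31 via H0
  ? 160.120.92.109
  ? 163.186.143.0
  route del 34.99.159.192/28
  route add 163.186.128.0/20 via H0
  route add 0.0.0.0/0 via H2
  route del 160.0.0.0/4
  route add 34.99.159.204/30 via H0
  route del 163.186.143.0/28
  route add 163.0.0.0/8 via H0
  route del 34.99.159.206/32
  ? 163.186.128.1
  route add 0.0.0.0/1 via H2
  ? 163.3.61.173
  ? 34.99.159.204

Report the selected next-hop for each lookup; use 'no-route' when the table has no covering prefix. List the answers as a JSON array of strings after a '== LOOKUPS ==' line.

Apply in order:
  add 34.99.159.192/28 -> H0 at depth 28
  add 160.0.0.0/4 -> H4 at depth 4
  Q 160.0.202.112: descend 1010 ; hops seen [H4] ; pick H4
  Q 160.0.0.61: descend 1010 ; hops seen [H4] ; pick H4
  add 163.186.143.0/28 -> H5 at depth 28
  add 34.99.159.206/32 -> H4 at depth 32
  Q 167.34.49.166: descend 10100 ; hops seen [H4] ; pick H4
  add 163.0.0.0/8 -> H3 at depth 8
  add 34.99.159.206/31 -> H0 at depth 31
  Q 160.120.92.109: descend 101000 ; hops seen [H4] ; pick H4
  Q 163.186.143.0: descend 1010001110111010100011110000 ; hops seen [H4,H3,H5] ; pick H5
  del 34.99.159.192/28 (clear depth 28)
  add 163.186.128.0/20 -> H0 at depth 20
  add 0.0.0.0/0 -> H2 at depth 0
  del 160.0.0.0/4 (clear depth 4)
  add 34.99.159.204/30 -> H0 at depth 30
  del 163.186.143.0/28 (clear depth 28)
  add 163.0.0.0/8 -> H0 at depth 8
  del 34.99.159.206/32 (clear depth 32)
  Q 163.186.128.1: descend 10100011101110101000 ; hops seen [H2,H0,H0] ; pick H0
  add 0.0.0.0/1 -> H2 at depth 1
  Q 163.3.61.173: descend 10100011 ; hops seen [H2,H0] ; pick H0
  Q 34.99.159.204: descend 001000100110001110011111110011 ; hops seen [H2,H2,H0] ; pick H0

== LOOKUPS ==
["H4","H4","H4","H4","H5","H0","H0","H0"]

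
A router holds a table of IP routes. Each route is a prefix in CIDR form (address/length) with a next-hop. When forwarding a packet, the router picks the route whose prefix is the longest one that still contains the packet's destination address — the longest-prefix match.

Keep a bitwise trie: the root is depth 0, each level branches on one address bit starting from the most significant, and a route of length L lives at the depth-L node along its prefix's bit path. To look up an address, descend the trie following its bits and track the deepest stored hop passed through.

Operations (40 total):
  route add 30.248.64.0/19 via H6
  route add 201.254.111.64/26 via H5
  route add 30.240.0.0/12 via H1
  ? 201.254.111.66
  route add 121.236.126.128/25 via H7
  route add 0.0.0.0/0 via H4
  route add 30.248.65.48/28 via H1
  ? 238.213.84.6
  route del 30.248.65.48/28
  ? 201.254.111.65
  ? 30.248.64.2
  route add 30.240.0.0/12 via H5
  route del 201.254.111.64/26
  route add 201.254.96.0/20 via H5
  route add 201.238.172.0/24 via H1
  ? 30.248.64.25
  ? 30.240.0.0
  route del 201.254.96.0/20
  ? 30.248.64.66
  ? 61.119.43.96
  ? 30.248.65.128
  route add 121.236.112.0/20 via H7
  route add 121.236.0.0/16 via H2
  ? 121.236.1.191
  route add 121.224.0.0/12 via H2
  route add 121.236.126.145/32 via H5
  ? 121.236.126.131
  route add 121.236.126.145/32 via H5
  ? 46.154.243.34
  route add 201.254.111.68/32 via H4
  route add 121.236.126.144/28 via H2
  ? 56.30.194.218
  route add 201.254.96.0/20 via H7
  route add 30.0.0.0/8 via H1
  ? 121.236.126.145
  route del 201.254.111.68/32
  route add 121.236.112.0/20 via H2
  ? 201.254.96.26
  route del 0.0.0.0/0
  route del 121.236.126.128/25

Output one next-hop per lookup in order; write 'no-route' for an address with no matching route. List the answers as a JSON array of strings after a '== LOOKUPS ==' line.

Apply in order:
  add 30.248.64.0/19 -> H6 at depth 19
  add 201.254.111.64/26 -> H5 at depth 26
  add 30.240.0.0/12 -> H1 at depth 12
  Q 201.254.111.66: descend 11001001111111100110111101 ; hops seen [H5] ; pick H5
  add 121.236.126.128/25 -> H7 at depth 25
  add 0.0.0.0/0 -> H4 at depth 0
  add 30.248.65.48/28 -> H1 at depth 28
  Q 238.213.84.6: descend 11 ; hops seen [H4] ; pick H4
  - 30.248.65.48/28 clear@28
  Q 201.254.111.65: descend 11001001111111100110111101 ; hops seen [H4,H5] ; pick H5
  Q 30.248.64.2: descend 00011110111110000100000 ; hops seen [H4,H1,H6] ; pick H6
  add 30.240.0.0/12 -> H5 at depth 12
  - 201.254.111.64/26 clear@26
  add 201.254.96.0/20 -> H5 at depth 20
  add 201.238.172.0/24 -> H1 at depth 24
  Q 30.248.64.25: descend 00011110111110000100000 ; hops seen [H4,H5,H6] ; pick H6
  Q 30.240.0.0: descend 000111101111 ; hops seen [H4,H5] ; pick H5
  - 201.254.96.0/20 clear@20
  Q 30.248.64.66: descend 00011110111110000100000 ; hops seen [H4,H5,H6] ; pick H6
  Q 61.119.43.96: descend 00 ; hops seen [H4] ; pick H4
  Q 30.248.65.128: descend 000111101111100001000001 ; hops seen [H4,H5,H6] ; pick H6
  add 121.236.112.0/20 -> H7 at depth 20
  add 121.236.0.0/16 -> H2 at depth 16
  Q 121.236.1.191: descend 01111001111011000 ; hops seen [H4,H2] ; pick H2
  add 121.224.0.0/12 -> H2 at depth 12
  add 121.236.126.145/32 -> H5 at depth 32
  Q 121.236.126.131: descend 011110011110110001111110100 ; hops seen [H4,H2,H2,H7,H7] ; pick H7
  add 121.236.126.145/32 -> H5 at depth 32
  Q 46.154.243.34: descend 00 ; hops seen [H4] ; pick H4
  add 201.254.111.68/32 -> H4 at depth 32
  add 121.236.126.144/28 -> H2 at depth 28
  Q 56.30.194.218: descend 00 ; hops seen [H4] ; pick H4
  add 201.254.96.0/20 -> H7 at depth 20
  add 30.0.0.0/8 -> H1 at depth 8
  Q 121.236.126.145: descend 01111001111011000111111010010001 ; hops seen [H4,H2,H2,H7,H7,H2,H5] ; pick H5
  - 201.254.111.68/32 clear@32
  add 121.236.112.0/20 -> H2 at depth 20
  Q 201.254.96.26: descend 11001001111111100110 ; hops seen [H4,H7] ; pick H7
  - 0.0.0.0/0 clear@0
  - 121.236.126.128/25 clear@25

== LOOKUPS ==
["H5","H4","H5","H6","H6","H5","H6","H4","H6","H2","H7","H4","H4","H5","H7"]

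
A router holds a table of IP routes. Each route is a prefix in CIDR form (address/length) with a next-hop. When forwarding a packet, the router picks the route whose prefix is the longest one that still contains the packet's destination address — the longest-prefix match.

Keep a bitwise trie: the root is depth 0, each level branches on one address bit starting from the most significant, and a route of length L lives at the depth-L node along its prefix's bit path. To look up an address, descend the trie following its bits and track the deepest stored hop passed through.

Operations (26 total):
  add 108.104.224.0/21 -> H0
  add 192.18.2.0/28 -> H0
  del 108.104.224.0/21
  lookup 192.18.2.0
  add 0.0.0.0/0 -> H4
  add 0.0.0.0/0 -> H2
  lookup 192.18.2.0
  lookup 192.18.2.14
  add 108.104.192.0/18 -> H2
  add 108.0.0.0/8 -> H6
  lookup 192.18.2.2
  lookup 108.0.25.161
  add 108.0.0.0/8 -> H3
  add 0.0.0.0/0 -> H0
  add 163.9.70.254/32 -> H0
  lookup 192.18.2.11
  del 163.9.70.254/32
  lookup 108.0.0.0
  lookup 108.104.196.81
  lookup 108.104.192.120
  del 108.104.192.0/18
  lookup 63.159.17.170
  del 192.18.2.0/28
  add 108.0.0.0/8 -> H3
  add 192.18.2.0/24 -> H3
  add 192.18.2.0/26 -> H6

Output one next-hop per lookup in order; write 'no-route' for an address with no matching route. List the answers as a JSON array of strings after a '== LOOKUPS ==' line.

Apply in order:
  + 108.104.224.0/21 (H0) depth=21
  + 192.18.2.0/28 (H0) depth=28
  - 108.104.224.0/21 clear@21
  Q 192.18.2.0: descend 1100000000010010000000100000 ; hops seen [H0] ; pick H0
  + 0.0.0.0/0 (H4) depth=0
  + 0.0.0.0/0 (H2) depth=0
  Q 192.18.2.0: descend 1100000000010010000000100000 ; hops seen [H2,H0] ; pick H0
  Q 192.18.2.14: descend 1100000000010010000000100000 ; hops seen [H2,H0] ; pick H0
  + 108.104.192.0/18 (H2) depth=18
  + 108.0.0.0/8 (H6) depth=8
  Q 192.18.2.2: descend 1100000000010010000000100000 ; hops seen [H2,H0] ; pick H0
  Q 108.0.25.161: descend 011011000 ; hops seen [H2,H6] ; pick H6
  + 108.0.0.0/8 (H3) depth=8
  + 0.0.0.0/0 (H0) depth=0
  + 163.9.70.254/32 (H0) depth=32
  Q 192.18.2.11: descend 1100000000010010000000100000 ; hops seen [H0,H0] ; pick H0
  - 163.9.70.254/32 clear@32
  Q 108.0.0.0: descend 011011000 ; hops seen [H0,H3] ; pick H3
  Q 108.104.196.81: descend 011011000110100011 ; hops seen [H0,H3,H2] ; pick H2
  Q 108.104.192.120: descend 011011000110100011 ; hops seen [H0,H3,H2] ; pick H2
  - 108.104.192.0/18 clear@18
  Q 63.159.17.170: descend 0 ; hops seen [H0] ; pick H0
  - 192.18.2.0/28 clear@28
  + 108.0.0.0/8 (H3) depth=8
  + 192.18.2.0/24 (H3) depth=24
  + 192.18.2.0/26 (H6) depth=26

== LOOKUPS ==
["H0","H0","H0","H0","H6","H0","H3","H2","H2","H0"]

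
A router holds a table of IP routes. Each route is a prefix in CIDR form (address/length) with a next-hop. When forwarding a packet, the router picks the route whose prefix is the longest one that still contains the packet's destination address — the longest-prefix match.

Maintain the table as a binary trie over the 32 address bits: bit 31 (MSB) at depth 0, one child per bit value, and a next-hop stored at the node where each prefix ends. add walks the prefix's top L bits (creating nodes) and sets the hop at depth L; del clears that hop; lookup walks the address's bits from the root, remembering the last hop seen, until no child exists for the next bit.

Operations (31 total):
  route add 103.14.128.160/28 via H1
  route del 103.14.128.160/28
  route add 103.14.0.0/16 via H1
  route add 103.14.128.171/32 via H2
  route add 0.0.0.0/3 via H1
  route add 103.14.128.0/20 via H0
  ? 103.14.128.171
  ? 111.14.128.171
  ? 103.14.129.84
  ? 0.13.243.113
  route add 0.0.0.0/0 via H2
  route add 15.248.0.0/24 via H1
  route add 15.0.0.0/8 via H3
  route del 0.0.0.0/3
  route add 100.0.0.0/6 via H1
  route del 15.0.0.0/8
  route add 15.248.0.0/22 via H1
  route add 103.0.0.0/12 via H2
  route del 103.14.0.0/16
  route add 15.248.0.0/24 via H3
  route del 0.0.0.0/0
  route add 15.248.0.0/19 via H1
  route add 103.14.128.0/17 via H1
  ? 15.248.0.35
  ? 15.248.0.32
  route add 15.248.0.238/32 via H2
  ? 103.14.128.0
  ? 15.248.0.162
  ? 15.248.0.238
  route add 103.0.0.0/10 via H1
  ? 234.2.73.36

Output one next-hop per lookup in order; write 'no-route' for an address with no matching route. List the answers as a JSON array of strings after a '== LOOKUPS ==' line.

Trace:
  add 103.14.128.160/28 -> H1 at depth 28
  - 103.14.128.160/28 clear@28
  add 103.14.0.0/16 -> H1 at depth 16
  add 103.14.128.171/32 -> H2 at depth 32
  add 0.0.0.0/3 -> H1 at depth 3
  add 103.14.128.0/20 -> H0 at depth 20
  lookup 103.14.128.171: bits 01100111000011101000000010101011 walk d0:-→d1:-→d2:-→d3:-→d4:-→d5:-→d6:-→d7:-→d8:-→d9:-→d10:-→d11:-→d12:-→d13:-→d14:-→d15:-→d16:H1→d17:-→d18:-→d19:-→d20:H0→d21:-→d22:-→d23:-→d24:-→d25:-→d26:-→d27:-→d28:-→d29:-→d30:-→d31:-→d32:H2 -> H2
  lookup 111.14.128.171: bits 0110 walk d0:-→d1:-→d2:-→d3:-→d4:- -> no-route
  lookup 103.14.129.84: bits 01100111000011101000000 walk d0:-→d1:-→d2:-→d3:-→d4:-→d5:-→d6:-→d7:-→d8:-→d9:-→d10:-→d11:-→d12:-→d13:-→d14:-→d15:-→d16:H1→d17:-→d18:-→d19:-→d20:H0→d21:-→d22:-→d23:- -> H0
  lookup 0.13.243.113: bits 000 walk d0:-→d1:-→d2:-→d3:H1 -> H1
  add 0.0.0.0/0 -> H2 at depth 0
  add 15.248.0.0/24 -> H1 at depth 24
  add 15.0.0.0/8 -> H3 at depth 8
  - 0.0.0.0/3 clear@3
  add 100.0.0.0/6 -> H1 at depth 6
  - 15.0.0.0/8 clear@8
  add 15.248.0.0/22 -> H1 at depth 22
  add 103.0.0.0/12 -> H2 at depth 12
  - 103.14.0.0/16 clear@16
  add 15.248.0.0/24 -> H3 at depth 24
  - 0.0.0.0/0 clear@0
  add 15.248.0.0/19 -> H1 at depth 19
  add 103.14.128.0/17 -> H1 at depth 17
  lookup 15.248.0.35: bits 000011111111100000000000 walk d0:-→d1:-→d2:-→d3:-→d4:-→d5:-→d6:-→d7:-→d8:-→d9:-→d10:-→d11:-→d12:-→d13:-→d14:-→d15:-→d16:-→d17:-→d18:-→d19:H1→d20:-→d21:-→d22:H1→d23:-→d24:H3 -> H3
  lookup 15.248.0.32: bits 000011111111100000000000 walk d0:-→d1:-→d2:-→d3:-→d4:-→d5:-→d6:-→d7:-→d8:-→d9:-→d10:-→d11:-→d12:-→d13:-→d14:-→d15:-→d16:-→d17:-→d18:-→d19:H1→d20:-→d21:-→d22:H1→d23:-→d24:H3 -> H3
  add 15.248.0.238/32 -> H2 at depth 32
  lookup 103.14.128.0: bits 011001110000111010000000 walk d0:-→d1:-→d2:-→d3:-→d4:-→d5:-→d6:H1→d7:-→d8:-→d9:-→d10:-→d11:-→d12:H2→d13:-→d14:-→d15:-→d16:-→d17:H1→d18:-→d19:-→d20:H0→d21:-→d22:-→d23:-→d24:- -> H0
  lookup 15.248.0.162: bits 0000111111111000000000001 walk d0:-→d1:-→d2:-→d3:-→d4:-→d5:-→d6:-→d7:-→d8:-→d9:-→d10:-→d11:-→d12:-→d13:-→d14:-→d15:-→d16:-→d17:-→d18:-→d19:H1→d20:-→d21:-→d22:H1→d23:-→d24:H3→d25:- -> H3
  lookup 15.248.0.238: bits 00001111111110000000000011101110 walk d0:-→d1:-→d2:-→d3:-→d4:-→d5:-→d6:-→d7:-→d8:-→d9:-→d10:-→d11:-→d12:-→d13:-→d14:-→d15:-→d16:-→d17:-→d18:-→d19:H1→d20:-→d21:-→d22:H1→d23:-→d24:H3→d25:-→d26:-→d27:-→d28:-→d29:-→d30:-→d31:-→d32:H2 -> H2
  add 103.0.0.0/10 -> H1 at depth 10
  lookup 234.2.73.36: bits ε walk d0:- -> no-route

== LOOKUPS ==
["H2","no-route","H0","H1","H3","H3","H0","H3","H2","no-route"]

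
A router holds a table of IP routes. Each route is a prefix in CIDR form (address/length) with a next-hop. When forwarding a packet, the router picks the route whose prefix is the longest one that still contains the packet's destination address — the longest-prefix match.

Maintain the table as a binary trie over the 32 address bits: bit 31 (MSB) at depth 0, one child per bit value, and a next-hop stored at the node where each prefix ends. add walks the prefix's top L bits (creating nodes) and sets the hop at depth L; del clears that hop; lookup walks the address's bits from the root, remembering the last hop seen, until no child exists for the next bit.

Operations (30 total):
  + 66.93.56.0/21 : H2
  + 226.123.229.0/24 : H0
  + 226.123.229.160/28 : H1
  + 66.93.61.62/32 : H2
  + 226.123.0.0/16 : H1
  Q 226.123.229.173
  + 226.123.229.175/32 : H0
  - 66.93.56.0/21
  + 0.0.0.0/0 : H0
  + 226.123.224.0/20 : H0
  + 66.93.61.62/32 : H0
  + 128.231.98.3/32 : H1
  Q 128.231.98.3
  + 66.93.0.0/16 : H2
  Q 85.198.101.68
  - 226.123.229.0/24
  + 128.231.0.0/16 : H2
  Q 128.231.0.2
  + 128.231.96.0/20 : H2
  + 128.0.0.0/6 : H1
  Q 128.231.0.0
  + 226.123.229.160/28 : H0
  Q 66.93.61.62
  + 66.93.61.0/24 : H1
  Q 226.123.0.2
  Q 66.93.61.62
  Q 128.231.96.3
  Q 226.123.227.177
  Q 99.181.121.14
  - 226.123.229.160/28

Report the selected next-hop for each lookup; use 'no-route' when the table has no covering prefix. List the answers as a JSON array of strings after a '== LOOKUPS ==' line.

Apply in order:
  + 66.93.56.0/21 (H2) depth=21
  + 226.123.229.0/24 (H0) depth=24
  + 226.123.229.160/28 (H1) depth=28
  + 66.93.61.62/32 (H2) depth=32
  + 226.123.0.0/16 (H1) depth=16
  lookup 226.123.229.173: bits 1110001001111011111001011010 walk d0:-→d1:-→d2:-→d3:-→d4:-→d5:-→d6:-→d7:-→d8:-→d9:-→d10:-→d11:-→d12:-→d13:-→d14:-→d15:-→d16:H1→d17:-→d18:-→d19:-→d20:-→d21:-→d22:-→d23:-→d24:H0→d25:-→d26:-→d27:-→d28:H1 -> H1
  + 226.123.229.175/32 (H0) depth=32
  del 66.93.56.0/21 (clear depth 21)
  + 0.0.0.0/0 (H0) depth=0
  + 226.123.224.0/20 (H0) depth=20
  + 66.93.61.62/32 (H0) depth=32
  + 128.231.98.3/32 (H1) depth=32
  lookup 128.231.98.3: bits 10000000111001110110001000000011 walk d0:H0→d1:-→d2:-→d3:-→d4:-→d5:-→d6:-→d7:-→d8:-→d9:-→d10:-→d11:-→d12:-→d13:-→d14:-→d15:-→d16:-→d17:-→d18:-→d19:-→d20:-→d21:-→d22:-→d23:-→d24:-→d25:-→d26:-→d27:-→d28:-→d29:-→d30:-→d31:-→d32:H1 -> H1
  + 66.93.0.0/16 (H2) depth=16
  lookup 85.198.101.68: bits 010 walk d0:H0→d1:-→d2:-→d3:- -> H0
  del 226.123.229.0/24 (clear depth 24)
  + 128.231.0.0/16 (H2) depth=16
  lookup 128.231.0.2: bits 10000000111001110 walk d0:H0→d1:-→d2:-→d3:-→d4:-→d5:-→d6:-→d7:-→d8:-→d9:-→d10:-→d11:-→d12:-→d13:-→d14:-→d15:-→d16:H2→d17:- -> H2
  + 128.231.96.0/20 (H2) depth=20
  + 128.0.0.0/6 (H1) depth=6
  lookup 128.231.0.0: bits 10000000111001110 walk d0:H0→d1:-→d2:-→d3:-→d4:-→d5:-→d6:H1→d7:-→d8:-→d9:-→d10:-→d11:-→d12:-→d13:-→d14:-→d15:-→d16:H2→d17:- -> H2
  + 226.123.229.160/28 (H0) depth=28
  lookup 66.93.61.62: bits 01000010010111010011110100111110 walk d0:H0→d1:-→d2:-→d3:-→d4:-→d5:-→d6:-→d7:-→d8:-→d9:-→d10:-→d11:-→d12:-→d13:-→d14:-→d15:-→d16:H2→d17:-→d18:-→d19:-→d20:-→d21:-→d22:-→d23:-→d24:-→d25:-→d26:-→d27:-→d28:-→d29:-→d30:-→d31:-→d32:H0 -> H0
  + 66.93.61.0/24 (H1) depth=24
  lookup 226.123.0.2: bits 1110001001111011 walk d0:H0→d1:-→d2:-→d3:-→d4:-→d5:-→d6:-→d7:-→d8:-→d9:-→d10:-→d11:-→d12:-→d13:-→d14:-→d15:-→d16:H1 -> H1
  lookup 66.93.61.62: bits 01000010010111010011110100111110 walk d0:H0→d1:-→d2:-→d3:-→d4:-→d5:-→d6:-→d7:-→d8:-→d9:-→d10:-→d11:-→d12:-→d13:-→d14:-→d15:-→d16:H2→d17:-→d18:-→d19:-→d20:-→d21:-→d22:-→d23:-→d24:H1→d25:-→d26:-→d27:-→d28:-→d29:-→d30:-→d31:-→d32:H0 -> H0
  lookup 128.231.96.3: bits 1000000011100111011000 walk d0:H0→d1:-→d2:-→d3:-→d4:-→d5:-→d6:H1→d7:-→d8:-→d9:-→d10:-→d11:-→d12:-→d13:-→d14:-→d15:-→d16:H2→d17:-→d18:-→d19:-→d20:H2→d21:-→d22:- -> H2
  lookup 226.123.227.177: bits 111000100111101111100 walk d0:H0→d1:-→d2:-→d3:-→d4:-→d5:-→d6:-→d7:-→d8:-→d9:-→d10:-→d11:-→d12:-→d13:-→d14:-→d15:-→d16:H1→d17:-→d18:-→d19:-→d20:H0→d21:- -> H0
  lookup 99.181.121.14: bits 01 walk d0:H0→d1:-→d2:- -> H0
  del 226.123.229.160/28 (clear depth 28)

== LOOKUPS ==
["H1","H1","H0","H2","H2","H0","H1","H0","H2","H0","H0"]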